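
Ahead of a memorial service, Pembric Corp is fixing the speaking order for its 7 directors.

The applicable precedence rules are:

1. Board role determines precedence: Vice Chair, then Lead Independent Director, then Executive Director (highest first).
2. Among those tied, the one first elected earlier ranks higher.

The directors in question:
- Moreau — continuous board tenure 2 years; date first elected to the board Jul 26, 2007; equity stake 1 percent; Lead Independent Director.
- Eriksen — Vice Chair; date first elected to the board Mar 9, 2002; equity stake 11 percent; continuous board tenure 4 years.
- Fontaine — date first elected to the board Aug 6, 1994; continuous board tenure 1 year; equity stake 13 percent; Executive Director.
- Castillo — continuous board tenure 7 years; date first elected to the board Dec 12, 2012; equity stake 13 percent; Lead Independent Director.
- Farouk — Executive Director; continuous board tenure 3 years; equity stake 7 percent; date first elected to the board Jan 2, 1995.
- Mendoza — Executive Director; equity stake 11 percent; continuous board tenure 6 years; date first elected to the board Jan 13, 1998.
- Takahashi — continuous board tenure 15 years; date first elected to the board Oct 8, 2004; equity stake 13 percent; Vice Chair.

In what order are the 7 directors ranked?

By board role: Eriksen and Takahashi (Vice Chair); then Moreau and Castillo (Lead Independent Director); then Fontaine, Farouk and Mendoza (Executive Director).
Among Eriksen and Takahashi, by date first elected to the board (earlier first): Eriksen (Mar 9, 2002) before Takahashi (Oct 8, 2004).
Among Moreau and Castillo, by date first elected to the board (earlier first): Moreau (Jul 26, 2007) before Castillo (Dec 12, 2012).
Among Fontaine, Farouk and Mendoza, by date first elected to the board (earlier first): Fontaine (Aug 6, 1994) before Farouk (Jan 2, 1995) before Mendoza (Jan 13, 1998).
Full order: Eriksen, Takahashi, Moreau, Castillo, Fontaine, Farouk, Mendoza.

Eriksen, Takahashi, Moreau, Castillo, Fontaine, Farouk, Mendoza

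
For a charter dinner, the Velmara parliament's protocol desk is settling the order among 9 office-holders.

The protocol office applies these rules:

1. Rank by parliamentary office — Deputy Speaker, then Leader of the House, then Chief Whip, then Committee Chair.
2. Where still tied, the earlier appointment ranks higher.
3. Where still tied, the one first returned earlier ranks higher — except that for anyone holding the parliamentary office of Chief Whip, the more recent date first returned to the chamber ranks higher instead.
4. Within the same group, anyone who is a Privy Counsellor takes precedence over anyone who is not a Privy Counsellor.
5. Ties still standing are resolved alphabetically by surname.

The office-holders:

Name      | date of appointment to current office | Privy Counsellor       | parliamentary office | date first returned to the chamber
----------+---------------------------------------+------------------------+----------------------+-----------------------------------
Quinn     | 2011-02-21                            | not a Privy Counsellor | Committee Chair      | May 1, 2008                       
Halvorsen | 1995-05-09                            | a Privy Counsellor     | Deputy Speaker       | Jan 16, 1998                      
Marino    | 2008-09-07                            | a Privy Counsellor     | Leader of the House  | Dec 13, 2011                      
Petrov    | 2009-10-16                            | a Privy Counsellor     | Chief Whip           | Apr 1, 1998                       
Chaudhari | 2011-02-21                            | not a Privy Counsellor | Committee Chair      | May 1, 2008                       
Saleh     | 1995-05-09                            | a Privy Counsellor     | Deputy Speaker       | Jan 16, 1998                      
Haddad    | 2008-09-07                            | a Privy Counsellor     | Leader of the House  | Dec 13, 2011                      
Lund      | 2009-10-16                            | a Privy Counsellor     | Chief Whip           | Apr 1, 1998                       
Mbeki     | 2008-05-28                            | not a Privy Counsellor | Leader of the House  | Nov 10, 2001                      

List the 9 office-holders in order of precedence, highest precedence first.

By parliamentary office: Halvorsen and Saleh (Deputy Speaker); then Mbeki, Haddad and Marino (Leader of the House); then Lund and Petrov (Chief Whip); then Chaudhari and Quinn (Committee Chair).
Halvorsen and Saleh both have date of appointment to current office 1995-05-09, so the next rule applies.
Halvorsen and Saleh both have date first returned to the chamber Jan 16, 1998, so the next rule applies.
Halvorsen and Saleh are each a Privy Counsellor, so the next rule applies.
Among Halvorsen and Saleh, alphabetically by surname: Halvorsen before Saleh.
Among Mbeki, Haddad and Marino, by date of appointment to current office (earlier first): Mbeki (2008-05-28) before Haddad and Marino (2008-09-07).
Haddad and Marino both have date first returned to the chamber Dec 13, 2011, so the next rule applies.
Haddad and Marino are each a Privy Counsellor, so the next rule applies.
Among Haddad and Marino, alphabetically by surname: Haddad before Marino.
Lund and Petrov both have date of appointment to current office 2009-10-16, so the next rule applies.
Lund and Petrov both have date first returned to the chamber Apr 1, 1998, so the next rule applies.
Lund and Petrov are each a Privy Counsellor, so the next rule applies.
Among Lund and Petrov, alphabetically by surname: Lund before Petrov.
Chaudhari and Quinn both have date of appointment to current office 2011-02-21, so the next rule applies.
Chaudhari and Quinn both have date first returned to the chamber May 1, 2008, so the next rule applies.
Chaudhari and Quinn are each not a Privy Counsellor, so the next rule applies.
Among Chaudhari and Quinn, alphabetically by surname: Chaudhari before Quinn.
Full order: Halvorsen, Saleh, Mbeki, Haddad, Marino, Lund, Petrov, Chaudhari, Quinn.

Halvorsen, Saleh, Mbeki, Haddad, Marino, Lund, Petrov, Chaudhari, Quinn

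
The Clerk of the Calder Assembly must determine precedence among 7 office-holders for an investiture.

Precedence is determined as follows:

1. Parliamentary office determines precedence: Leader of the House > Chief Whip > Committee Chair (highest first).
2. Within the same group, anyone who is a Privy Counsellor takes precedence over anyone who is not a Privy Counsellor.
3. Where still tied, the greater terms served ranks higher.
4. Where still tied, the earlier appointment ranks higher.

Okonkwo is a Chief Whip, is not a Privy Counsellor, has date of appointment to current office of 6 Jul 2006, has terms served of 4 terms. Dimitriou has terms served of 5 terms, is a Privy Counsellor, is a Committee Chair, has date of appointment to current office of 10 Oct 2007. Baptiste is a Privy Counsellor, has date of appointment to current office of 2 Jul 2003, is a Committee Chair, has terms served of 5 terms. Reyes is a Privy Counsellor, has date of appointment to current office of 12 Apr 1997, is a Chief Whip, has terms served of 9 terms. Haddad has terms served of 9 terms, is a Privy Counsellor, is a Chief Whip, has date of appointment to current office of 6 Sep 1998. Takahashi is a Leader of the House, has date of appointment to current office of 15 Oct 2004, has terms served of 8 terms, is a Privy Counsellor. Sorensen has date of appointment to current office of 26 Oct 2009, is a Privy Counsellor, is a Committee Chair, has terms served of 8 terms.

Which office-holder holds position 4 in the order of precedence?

By parliamentary office: Takahashi (Leader of the House); then Reyes, Haddad and Okonkwo (Chief Whip); then Sorensen, Baptiste and Dimitriou (Committee Chair).
Among Reyes, Haddad and Okonkwo, a Privy Counsellor before not a Privy Counsellor: Reyes and Haddad (a Privy Counsellor) before Okonkwo (not a Privy Counsellor).
Reyes and Haddad both have terms served 9 terms, so the next rule applies.
Among Reyes and Haddad, by date of appointment to current office (earlier first): Reyes (12 Apr 1997) before Haddad (6 Sep 1998).
Sorensen, Baptiste and Dimitriou are each a Privy Counsellor, so the next rule applies.
Among Sorensen, Baptiste and Dimitriou, by terms served (higher first): Sorensen (8 terms) before Baptiste and Dimitriou (5 terms).
Among Baptiste and Dimitriou, by date of appointment to current office (earlier first): Baptiste (2 Jul 2003) before Dimitriou (10 Oct 2007).
Order: Takahashi, Reyes, Haddad, Okonkwo, Sorensen, Baptiste, Dimitriou.

Okonkwo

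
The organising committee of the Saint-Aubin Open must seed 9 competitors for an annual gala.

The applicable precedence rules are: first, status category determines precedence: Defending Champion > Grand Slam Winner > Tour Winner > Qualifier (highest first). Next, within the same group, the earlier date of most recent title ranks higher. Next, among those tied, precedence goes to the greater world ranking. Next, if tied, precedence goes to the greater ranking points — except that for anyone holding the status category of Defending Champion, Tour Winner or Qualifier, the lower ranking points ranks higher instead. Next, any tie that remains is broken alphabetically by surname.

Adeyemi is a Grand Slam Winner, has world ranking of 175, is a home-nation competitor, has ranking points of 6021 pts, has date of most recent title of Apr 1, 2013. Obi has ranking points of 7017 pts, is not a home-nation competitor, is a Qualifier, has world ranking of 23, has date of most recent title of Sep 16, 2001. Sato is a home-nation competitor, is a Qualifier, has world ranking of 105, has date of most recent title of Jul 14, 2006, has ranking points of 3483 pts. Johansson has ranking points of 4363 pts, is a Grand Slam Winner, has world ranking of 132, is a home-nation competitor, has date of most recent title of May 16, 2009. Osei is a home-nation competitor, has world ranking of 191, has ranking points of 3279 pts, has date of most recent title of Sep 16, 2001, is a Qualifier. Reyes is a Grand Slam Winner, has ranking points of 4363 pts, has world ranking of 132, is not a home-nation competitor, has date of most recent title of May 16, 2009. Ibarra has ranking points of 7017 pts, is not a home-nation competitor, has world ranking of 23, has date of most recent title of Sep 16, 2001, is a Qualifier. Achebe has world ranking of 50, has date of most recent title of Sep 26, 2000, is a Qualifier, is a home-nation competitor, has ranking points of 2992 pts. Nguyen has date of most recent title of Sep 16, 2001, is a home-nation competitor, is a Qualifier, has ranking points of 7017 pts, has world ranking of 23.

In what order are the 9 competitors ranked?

Johansson, Reyes, Adeyemi, Achebe, Osei, Ibarra, Nguyen, Obi, Sato

By status category: Johansson, Reyes and Adeyemi (Grand Slam Winner); then Achebe, Osei, Ibarra, Nguyen, Obi and Sato (Qualifier).
Among Johansson, Reyes and Adeyemi, by date of most recent title (earlier first): Johansson and Reyes (May 16, 2009) before Adeyemi (Apr 1, 2013).
Johansson and Reyes both have world ranking 132, so the next rule applies.
Johansson and Reyes both have ranking points 4363 pts, so the next rule applies.
Among Johansson and Reyes, alphabetically by surname: Johansson before Reyes.
Among Achebe, Osei, Ibarra, Nguyen, Obi and Sato, by date of most recent title (earlier first): Achebe (Sep 26, 2000) before Osei, Ibarra, Nguyen and Obi (Sep 16, 2001) before Sato (Jul 14, 2006).
Among Osei, Ibarra, Nguyen and Obi, by world ranking (higher first): Osei (191) before Ibarra, Nguyen and Obi (23).
Ibarra, Nguyen and Obi all have ranking points 7017 pts, so the next rule applies.
Among Ibarra, Nguyen and Obi, alphabetically by surname: Ibarra before Nguyen before Obi.
Full order: Johansson, Reyes, Adeyemi, Achebe, Osei, Ibarra, Nguyen, Obi, Sato.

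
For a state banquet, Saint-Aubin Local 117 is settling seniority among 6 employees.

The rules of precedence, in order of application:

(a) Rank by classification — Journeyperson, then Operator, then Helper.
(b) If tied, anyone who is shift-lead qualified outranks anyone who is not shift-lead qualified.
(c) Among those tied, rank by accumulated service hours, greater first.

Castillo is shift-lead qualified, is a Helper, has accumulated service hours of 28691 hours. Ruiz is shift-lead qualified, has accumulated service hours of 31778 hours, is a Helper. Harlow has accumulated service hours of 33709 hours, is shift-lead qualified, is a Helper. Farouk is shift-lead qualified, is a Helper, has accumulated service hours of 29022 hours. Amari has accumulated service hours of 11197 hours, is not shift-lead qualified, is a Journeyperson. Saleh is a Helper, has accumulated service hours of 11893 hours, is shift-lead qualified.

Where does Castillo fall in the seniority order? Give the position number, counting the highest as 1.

By classification: Amari (Journeyperson); then Harlow, Ruiz, Farouk, Castillo and Saleh (Helper).
Harlow, Ruiz, Farouk, Castillo and Saleh are each shift-lead qualified, so the next rule applies.
Among Harlow, Ruiz, Farouk, Castillo and Saleh, by accumulated service hours (higher first): Harlow (33709 hours) before Ruiz (31778 hours) before Farouk (29022 hours) before Castillo (28691 hours) before Saleh (11893 hours).
Order: Amari, Harlow, Ruiz, Farouk, Castillo, Saleh. So position 5.

5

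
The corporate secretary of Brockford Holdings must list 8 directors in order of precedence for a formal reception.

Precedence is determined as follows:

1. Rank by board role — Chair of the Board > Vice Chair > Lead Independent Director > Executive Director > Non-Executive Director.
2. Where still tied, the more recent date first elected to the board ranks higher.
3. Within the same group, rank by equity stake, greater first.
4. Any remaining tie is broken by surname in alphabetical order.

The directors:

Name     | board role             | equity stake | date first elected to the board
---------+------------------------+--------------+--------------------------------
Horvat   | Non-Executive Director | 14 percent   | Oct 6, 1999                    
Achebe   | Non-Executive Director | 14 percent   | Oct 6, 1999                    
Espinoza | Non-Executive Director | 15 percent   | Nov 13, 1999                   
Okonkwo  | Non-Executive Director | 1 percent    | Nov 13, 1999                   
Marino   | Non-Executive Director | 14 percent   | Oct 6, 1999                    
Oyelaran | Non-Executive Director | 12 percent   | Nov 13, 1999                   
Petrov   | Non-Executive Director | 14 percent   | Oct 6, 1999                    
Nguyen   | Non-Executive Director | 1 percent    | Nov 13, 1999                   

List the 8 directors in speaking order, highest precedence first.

Espinoza, Oyelaran, Nguyen, Okonkwo, Achebe, Horvat, Marino, Petrov

By board role: Espinoza, Oyelaran, Nguyen, Okonkwo, Achebe, Horvat, Marino and Petrov (Non-Executive Director).
Among Espinoza, Oyelaran, Nguyen, Okonkwo, Achebe, Horvat, Marino and Petrov, by date first elected to the board (later first): Espinoza, Oyelaran, Nguyen and Okonkwo (Nov 13, 1999) before Achebe, Horvat, Marino and Petrov (Oct 6, 1999).
Among Espinoza, Oyelaran, Nguyen and Okonkwo, by equity stake (higher first): Espinoza (15 percent) before Oyelaran (12 percent) before Nguyen and Okonkwo (1 percent).
Among Nguyen and Okonkwo, alphabetically by surname: Nguyen before Okonkwo.
Achebe, Horvat, Marino and Petrov all have equity stake 14 percent, so the next rule applies.
Among Achebe, Horvat, Marino and Petrov, alphabetically by surname: Achebe before Horvat before Marino before Petrov.
Full order: Espinoza, Oyelaran, Nguyen, Okonkwo, Achebe, Horvat, Marino, Petrov.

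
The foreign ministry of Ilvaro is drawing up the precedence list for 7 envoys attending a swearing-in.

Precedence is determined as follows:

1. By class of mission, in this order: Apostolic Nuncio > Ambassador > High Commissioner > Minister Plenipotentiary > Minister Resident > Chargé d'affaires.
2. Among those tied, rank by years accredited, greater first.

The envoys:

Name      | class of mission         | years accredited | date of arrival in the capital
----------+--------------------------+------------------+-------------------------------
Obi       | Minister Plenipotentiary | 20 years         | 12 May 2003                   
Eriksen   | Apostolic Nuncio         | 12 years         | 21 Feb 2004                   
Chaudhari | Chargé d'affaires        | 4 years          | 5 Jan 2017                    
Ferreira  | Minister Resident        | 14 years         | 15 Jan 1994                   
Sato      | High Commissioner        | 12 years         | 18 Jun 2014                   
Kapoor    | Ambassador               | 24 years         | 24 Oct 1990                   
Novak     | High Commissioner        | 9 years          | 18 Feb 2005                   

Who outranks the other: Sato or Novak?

By class of mission: Eriksen (Apostolic Nuncio); then Kapoor (Ambassador); then Sato and Novak (High Commissioner); then Obi (Minister Plenipotentiary); then Ferreira (Minister Resident); then Chaudhari (Chargé d'affaires).
Among Sato and Novak, by years accredited (higher first): Sato (12 years) before Novak (9 years).
So Sato takes precedence.

Sato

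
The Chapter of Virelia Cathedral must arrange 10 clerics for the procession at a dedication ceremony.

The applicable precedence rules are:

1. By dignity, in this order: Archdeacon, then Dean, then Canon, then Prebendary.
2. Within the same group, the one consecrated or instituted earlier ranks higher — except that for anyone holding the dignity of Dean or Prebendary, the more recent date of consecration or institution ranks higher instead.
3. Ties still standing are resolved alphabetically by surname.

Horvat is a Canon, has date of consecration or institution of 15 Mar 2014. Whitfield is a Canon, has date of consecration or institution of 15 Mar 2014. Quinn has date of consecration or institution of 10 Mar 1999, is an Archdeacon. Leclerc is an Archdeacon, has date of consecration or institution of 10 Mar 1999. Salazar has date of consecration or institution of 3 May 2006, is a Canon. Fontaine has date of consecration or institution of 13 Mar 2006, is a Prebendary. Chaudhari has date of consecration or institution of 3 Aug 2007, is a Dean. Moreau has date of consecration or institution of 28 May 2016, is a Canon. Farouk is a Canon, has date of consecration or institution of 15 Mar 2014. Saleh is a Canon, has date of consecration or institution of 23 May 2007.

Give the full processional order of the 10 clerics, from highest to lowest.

Leclerc, Quinn, Chaudhari, Salazar, Saleh, Farouk, Horvat, Whitfield, Moreau, Fontaine

By dignity: Leclerc and Quinn (Archdeacon); then Chaudhari (Dean); then Salazar, Saleh, Farouk, Horvat, Whitfield and Moreau (Canon); then Fontaine (Prebendary).
Leclerc and Quinn both have date of consecration or institution 10 Mar 1999, so the next rule applies.
Among Leclerc and Quinn, alphabetically by surname: Leclerc before Quinn.
Among Salazar, Saleh, Farouk, Horvat, Whitfield and Moreau, by date of consecration or institution (earlier first): Salazar (3 May 2006) before Saleh (23 May 2007) before Farouk, Horvat and Whitfield (15 Mar 2014) before Moreau (28 May 2016).
Among Farouk, Horvat and Whitfield, alphabetically by surname: Farouk before Horvat before Whitfield.
Full order: Leclerc, Quinn, Chaudhari, Salazar, Saleh, Farouk, Horvat, Whitfield, Moreau, Fontaine.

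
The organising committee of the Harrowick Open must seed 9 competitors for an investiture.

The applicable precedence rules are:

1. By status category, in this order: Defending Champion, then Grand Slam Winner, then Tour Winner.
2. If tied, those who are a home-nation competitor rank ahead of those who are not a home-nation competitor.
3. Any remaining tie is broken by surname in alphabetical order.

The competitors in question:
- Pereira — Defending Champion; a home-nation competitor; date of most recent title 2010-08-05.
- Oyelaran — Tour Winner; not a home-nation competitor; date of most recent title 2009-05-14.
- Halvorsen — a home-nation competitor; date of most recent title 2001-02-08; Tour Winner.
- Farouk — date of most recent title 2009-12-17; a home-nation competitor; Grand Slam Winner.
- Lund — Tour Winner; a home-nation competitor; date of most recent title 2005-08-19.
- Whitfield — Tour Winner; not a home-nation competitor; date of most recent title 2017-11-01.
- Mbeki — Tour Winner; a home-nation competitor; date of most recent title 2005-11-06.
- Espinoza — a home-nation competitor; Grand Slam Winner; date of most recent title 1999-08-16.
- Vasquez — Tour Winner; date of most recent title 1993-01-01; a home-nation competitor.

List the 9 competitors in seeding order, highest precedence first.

Pereira, Espinoza, Farouk, Halvorsen, Lund, Mbeki, Vasquez, Oyelaran, Whitfield

By status category: Pereira (Defending Champion); then Espinoza and Farouk (Grand Slam Winner); then Halvorsen, Lund, Mbeki, Vasquez, Oyelaran and Whitfield (Tour Winner).
Espinoza and Farouk are each a home-nation competitor, so the next rule applies.
Among Espinoza and Farouk, alphabetically by surname: Espinoza before Farouk.
Among Halvorsen, Lund, Mbeki, Vasquez, Oyelaran and Whitfield, a home-nation competitor before not a home-nation competitor: Halvorsen, Lund, Mbeki and Vasquez (a home-nation competitor) before Oyelaran and Whitfield (not a home-nation competitor).
Among Halvorsen, Lund, Mbeki and Vasquez, alphabetically by surname: Halvorsen before Lund before Mbeki before Vasquez.
Among Oyelaran and Whitfield, alphabetically by surname: Oyelaran before Whitfield.
Full order: Pereira, Espinoza, Farouk, Halvorsen, Lund, Mbeki, Vasquez, Oyelaran, Whitfield.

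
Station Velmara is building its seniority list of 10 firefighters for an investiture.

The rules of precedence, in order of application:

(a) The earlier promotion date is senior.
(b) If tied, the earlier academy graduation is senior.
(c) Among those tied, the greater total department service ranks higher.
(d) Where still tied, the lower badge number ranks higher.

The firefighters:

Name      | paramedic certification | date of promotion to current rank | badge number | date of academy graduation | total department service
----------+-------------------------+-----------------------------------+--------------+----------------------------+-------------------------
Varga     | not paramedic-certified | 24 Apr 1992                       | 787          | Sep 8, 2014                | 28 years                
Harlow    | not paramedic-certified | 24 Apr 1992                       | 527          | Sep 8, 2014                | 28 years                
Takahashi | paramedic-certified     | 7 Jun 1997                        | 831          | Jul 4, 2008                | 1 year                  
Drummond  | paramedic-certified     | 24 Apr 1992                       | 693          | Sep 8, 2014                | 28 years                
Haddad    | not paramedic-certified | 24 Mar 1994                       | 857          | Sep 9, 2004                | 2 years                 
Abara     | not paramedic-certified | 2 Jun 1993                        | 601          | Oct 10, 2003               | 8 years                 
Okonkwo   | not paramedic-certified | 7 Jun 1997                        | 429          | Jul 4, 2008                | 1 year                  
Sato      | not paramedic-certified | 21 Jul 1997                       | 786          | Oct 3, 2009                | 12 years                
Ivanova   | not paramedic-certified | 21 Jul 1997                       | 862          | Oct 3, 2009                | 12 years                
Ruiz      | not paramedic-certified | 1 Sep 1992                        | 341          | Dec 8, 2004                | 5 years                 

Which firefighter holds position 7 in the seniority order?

By date of promotion to current rank (earlier first): Harlow, Drummond and Varga (each 24 Apr 1992); then Ruiz (1 Sep 1992); then Abara (2 Jun 1993); then Haddad (24 Mar 1994); then Okonkwo and Takahashi (both 7 Jun 1997); then Sato and Ivanova (both 21 Jul 1997).
Harlow, Drummond and Varga all have date of academy graduation Sep 8, 2014, so the next rule applies.
Harlow, Drummond and Varga all have total department service 28 years, so the next rule applies.
Among Harlow, Drummond and Varga, by badge number (lower first): Harlow (527) before Drummond (693) before Varga (787).
Okonkwo and Takahashi both have date of academy graduation Jul 4, 2008, so the next rule applies.
Okonkwo and Takahashi both have total department service 1 year, so the next rule applies.
Among Okonkwo and Takahashi, by badge number (lower first): Okonkwo (429) before Takahashi (831).
Sato and Ivanova both have date of academy graduation Oct 3, 2009, so the next rule applies.
Sato and Ivanova both have total department service 12 years, so the next rule applies.
Among Sato and Ivanova, by badge number (lower first): Sato (786) before Ivanova (862).
Order: Harlow, Drummond, Varga, Ruiz, Abara, Haddad, Okonkwo, Takahashi, Sato, Ivanova.

Okonkwo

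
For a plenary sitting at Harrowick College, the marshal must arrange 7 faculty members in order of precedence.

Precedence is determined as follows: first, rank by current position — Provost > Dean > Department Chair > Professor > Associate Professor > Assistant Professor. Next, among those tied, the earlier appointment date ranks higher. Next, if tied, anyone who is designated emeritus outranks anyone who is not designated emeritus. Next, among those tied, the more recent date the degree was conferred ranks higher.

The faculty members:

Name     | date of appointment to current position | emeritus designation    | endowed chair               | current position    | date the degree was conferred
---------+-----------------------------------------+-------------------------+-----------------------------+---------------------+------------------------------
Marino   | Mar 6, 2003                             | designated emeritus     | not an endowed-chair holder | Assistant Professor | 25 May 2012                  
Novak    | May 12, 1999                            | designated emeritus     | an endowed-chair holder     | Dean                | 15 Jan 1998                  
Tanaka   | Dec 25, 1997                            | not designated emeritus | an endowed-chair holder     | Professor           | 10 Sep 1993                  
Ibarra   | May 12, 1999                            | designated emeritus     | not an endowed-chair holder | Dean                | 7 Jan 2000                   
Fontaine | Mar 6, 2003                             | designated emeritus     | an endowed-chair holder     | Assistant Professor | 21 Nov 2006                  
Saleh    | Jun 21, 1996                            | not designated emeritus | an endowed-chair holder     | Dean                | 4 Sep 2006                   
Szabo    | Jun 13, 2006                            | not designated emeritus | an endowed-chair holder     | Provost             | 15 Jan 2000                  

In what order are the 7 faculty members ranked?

Szabo, Saleh, Ibarra, Novak, Tanaka, Marino, Fontaine

By current position: Szabo (Provost); then Saleh, Ibarra and Novak (Dean); then Tanaka (Professor); then Marino and Fontaine (Assistant Professor).
Among Saleh, Ibarra and Novak, by date of appointment to current position (earlier first): Saleh (Jun 21, 1996) before Ibarra and Novak (May 12, 1999).
Ibarra and Novak are each designated emeritus, so the next rule applies.
Among Ibarra and Novak, by date the degree was conferred (later first): Ibarra (7 Jan 2000) before Novak (15 Jan 1998).
Marino and Fontaine both have date of appointment to current position Mar 6, 2003, so the next rule applies.
Marino and Fontaine are each designated emeritus, so the next rule applies.
Among Marino and Fontaine, by date the degree was conferred (later first): Marino (25 May 2012) before Fontaine (21 Nov 2006).
Full order: Szabo, Saleh, Ibarra, Novak, Tanaka, Marino, Fontaine.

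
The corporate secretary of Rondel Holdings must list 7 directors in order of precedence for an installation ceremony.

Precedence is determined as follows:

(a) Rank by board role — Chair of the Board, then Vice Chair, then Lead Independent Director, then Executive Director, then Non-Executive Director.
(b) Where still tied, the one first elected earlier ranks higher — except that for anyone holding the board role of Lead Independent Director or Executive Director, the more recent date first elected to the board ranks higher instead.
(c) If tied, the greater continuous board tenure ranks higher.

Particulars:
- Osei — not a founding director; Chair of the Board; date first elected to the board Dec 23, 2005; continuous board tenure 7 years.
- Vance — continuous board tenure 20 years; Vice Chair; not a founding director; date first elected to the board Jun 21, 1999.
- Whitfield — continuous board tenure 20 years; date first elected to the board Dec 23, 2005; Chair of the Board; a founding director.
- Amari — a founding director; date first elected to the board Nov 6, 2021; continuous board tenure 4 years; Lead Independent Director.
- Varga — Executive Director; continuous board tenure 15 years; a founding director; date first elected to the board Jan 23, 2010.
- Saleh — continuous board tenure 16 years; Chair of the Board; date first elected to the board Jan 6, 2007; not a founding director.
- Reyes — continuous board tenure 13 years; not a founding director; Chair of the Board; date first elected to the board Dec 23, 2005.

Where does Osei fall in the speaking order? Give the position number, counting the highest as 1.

3

By board role: Whitfield, Reyes, Osei and Saleh (Chair of the Board); then Vance (Vice Chair); then Amari (Lead Independent Director); then Varga (Executive Director).
Among Whitfield, Reyes, Osei and Saleh, by date first elected to the board (earlier first): Whitfield, Reyes and Osei (Dec 23, 2005) before Saleh (Jan 6, 2007).
Among Whitfield, Reyes and Osei, by continuous board tenure (higher first): Whitfield (20 years) before Reyes (13 years) before Osei (7 years).
Order: Whitfield, Reyes, Osei, Saleh, Vance, Amari, Varga. So position 3.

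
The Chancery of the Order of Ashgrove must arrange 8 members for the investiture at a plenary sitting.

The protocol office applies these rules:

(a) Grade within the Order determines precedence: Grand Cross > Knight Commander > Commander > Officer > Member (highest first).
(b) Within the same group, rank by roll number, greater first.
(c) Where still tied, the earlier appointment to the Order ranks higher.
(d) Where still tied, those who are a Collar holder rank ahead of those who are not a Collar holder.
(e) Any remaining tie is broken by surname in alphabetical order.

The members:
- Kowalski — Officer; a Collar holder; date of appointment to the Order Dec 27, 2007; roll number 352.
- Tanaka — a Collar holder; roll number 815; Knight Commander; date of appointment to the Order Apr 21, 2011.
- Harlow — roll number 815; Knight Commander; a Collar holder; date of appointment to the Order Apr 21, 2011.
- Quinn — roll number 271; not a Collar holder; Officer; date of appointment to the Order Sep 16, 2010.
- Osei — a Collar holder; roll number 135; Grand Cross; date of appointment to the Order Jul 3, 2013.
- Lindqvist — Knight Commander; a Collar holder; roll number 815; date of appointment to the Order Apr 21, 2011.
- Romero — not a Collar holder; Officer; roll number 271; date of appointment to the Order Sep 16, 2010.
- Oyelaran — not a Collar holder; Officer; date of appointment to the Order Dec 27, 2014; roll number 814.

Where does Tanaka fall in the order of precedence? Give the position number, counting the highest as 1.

By grade within the Order: Osei (Grand Cross); then Harlow, Lindqvist and Tanaka (Knight Commander); then Oyelaran, Kowalski, Quinn and Romero (Officer).
Harlow, Lindqvist and Tanaka all have roll number 815, so the next rule applies.
Harlow, Lindqvist and Tanaka all have date of appointment to the Order Apr 21, 2011, so the next rule applies.
Harlow, Lindqvist and Tanaka are each a Collar holder, so the next rule applies.
Among Harlow, Lindqvist and Tanaka, alphabetically by surname: Harlow before Lindqvist before Tanaka.
Among Oyelaran, Kowalski, Quinn and Romero, by roll number (higher first): Oyelaran (814) before Kowalski (352) before Quinn and Romero (271).
Quinn and Romero both have date of appointment to the Order Sep 16, 2010, so the next rule applies.
Quinn and Romero are each not a Collar holder, so the next rule applies.
Among Quinn and Romero, alphabetically by surname: Quinn before Romero.
Order: Osei, Harlow, Lindqvist, Tanaka, Oyelaran, Kowalski, Quinn, Romero. So position 4.

4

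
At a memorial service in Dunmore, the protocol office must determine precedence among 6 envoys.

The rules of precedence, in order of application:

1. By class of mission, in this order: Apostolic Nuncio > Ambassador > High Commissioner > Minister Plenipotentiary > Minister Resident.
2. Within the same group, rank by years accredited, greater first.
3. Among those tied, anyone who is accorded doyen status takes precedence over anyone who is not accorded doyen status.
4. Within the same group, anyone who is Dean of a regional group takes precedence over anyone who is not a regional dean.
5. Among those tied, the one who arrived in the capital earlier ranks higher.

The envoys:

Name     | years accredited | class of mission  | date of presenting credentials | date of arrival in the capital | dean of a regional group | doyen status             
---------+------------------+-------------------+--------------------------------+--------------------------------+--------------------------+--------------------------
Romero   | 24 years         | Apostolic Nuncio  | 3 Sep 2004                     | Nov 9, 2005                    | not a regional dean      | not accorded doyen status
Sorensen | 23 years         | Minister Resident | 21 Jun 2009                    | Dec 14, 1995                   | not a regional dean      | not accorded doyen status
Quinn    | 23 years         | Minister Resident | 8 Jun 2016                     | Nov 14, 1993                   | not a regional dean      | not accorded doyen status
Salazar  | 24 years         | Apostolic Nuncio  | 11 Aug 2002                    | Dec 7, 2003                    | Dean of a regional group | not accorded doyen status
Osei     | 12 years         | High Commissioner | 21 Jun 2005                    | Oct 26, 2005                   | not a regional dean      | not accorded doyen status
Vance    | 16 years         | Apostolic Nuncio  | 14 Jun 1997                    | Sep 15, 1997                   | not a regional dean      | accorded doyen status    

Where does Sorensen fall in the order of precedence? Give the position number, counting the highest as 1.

By class of mission: Salazar, Romero and Vance (Apostolic Nuncio); then Osei (High Commissioner); then Quinn and Sorensen (Minister Resident).
Among Salazar, Romero and Vance, by years accredited (higher first): Salazar and Romero (24 years) before Vance (16 years).
Salazar and Romero are each not accorded doyen status, so the next rule applies.
Among Salazar and Romero, Dean of a regional group before not a regional dean: Salazar (Dean of a regional group) before Romero (not a regional dean).
Quinn and Sorensen both have years accredited 23 years, so the next rule applies.
Quinn and Sorensen are each not accorded doyen status, so the next rule applies.
Quinn and Sorensen are each not a regional dean, so the next rule applies.
Among Quinn and Sorensen, by date of arrival in the capital (earlier first): Quinn (Nov 14, 1993) before Sorensen (Dec 14, 1995).
Order: Salazar, Romero, Vance, Osei, Quinn, Sorensen. So position 6.

6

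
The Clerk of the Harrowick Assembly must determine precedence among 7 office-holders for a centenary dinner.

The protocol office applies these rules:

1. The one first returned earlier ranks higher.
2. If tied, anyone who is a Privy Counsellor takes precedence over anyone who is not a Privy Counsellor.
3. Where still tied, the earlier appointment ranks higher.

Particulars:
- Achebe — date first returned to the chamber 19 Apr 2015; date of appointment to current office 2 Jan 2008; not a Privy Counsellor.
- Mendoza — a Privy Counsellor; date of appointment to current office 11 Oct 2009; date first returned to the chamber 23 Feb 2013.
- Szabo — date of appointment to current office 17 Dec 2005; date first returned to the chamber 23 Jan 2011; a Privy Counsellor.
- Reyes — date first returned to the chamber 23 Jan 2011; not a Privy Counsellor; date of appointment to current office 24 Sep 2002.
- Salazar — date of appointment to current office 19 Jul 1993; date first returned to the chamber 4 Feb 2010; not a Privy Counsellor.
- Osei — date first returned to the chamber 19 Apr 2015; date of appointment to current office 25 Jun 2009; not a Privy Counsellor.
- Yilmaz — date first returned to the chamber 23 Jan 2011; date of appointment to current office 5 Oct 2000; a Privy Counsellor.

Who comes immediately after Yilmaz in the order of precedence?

By date first returned to the chamber (earlier first): Salazar (4 Feb 2010); then Yilmaz, Szabo and Reyes (each 23 Jan 2011); then Mendoza (23 Feb 2013); then Achebe and Osei (both 19 Apr 2015).
Among Yilmaz, Szabo and Reyes, a Privy Counsellor before not a Privy Counsellor: Yilmaz and Szabo (a Privy Counsellor) before Reyes (not a Privy Counsellor).
Among Yilmaz and Szabo, by date of appointment to current office (earlier first): Yilmaz (5 Oct 2000) before Szabo (17 Dec 2005).
Achebe and Osei are each not a Privy Counsellor, so the next rule applies.
Among Achebe and Osei, by date of appointment to current office (earlier first): Achebe (2 Jan 2008) before Osei (25 Jun 2009).
Order: Salazar, Yilmaz, Szabo, Reyes, Mendoza, Achebe, Osei.

Szabo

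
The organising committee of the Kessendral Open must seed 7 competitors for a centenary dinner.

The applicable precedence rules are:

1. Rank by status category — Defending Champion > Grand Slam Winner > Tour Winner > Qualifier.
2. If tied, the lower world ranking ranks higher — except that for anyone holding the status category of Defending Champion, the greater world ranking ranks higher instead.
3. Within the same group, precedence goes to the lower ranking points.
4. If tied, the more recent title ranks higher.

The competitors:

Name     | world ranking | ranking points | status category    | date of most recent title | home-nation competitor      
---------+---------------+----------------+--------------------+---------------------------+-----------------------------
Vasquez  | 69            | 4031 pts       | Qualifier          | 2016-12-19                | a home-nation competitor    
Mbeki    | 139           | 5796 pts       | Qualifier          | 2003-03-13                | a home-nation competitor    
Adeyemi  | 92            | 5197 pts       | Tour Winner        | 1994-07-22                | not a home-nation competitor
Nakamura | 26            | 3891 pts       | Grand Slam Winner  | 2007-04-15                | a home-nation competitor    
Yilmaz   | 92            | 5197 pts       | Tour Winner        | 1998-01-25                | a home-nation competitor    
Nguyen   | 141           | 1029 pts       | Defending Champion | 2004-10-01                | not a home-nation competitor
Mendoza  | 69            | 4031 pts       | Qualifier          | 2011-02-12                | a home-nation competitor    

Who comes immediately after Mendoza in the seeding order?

By status category: Nguyen (Defending Champion); then Nakamura (Grand Slam Winner); then Yilmaz and Adeyemi (Tour Winner); then Vasquez, Mendoza and Mbeki (Qualifier).
Yilmaz and Adeyemi both have world ranking 92, so the next rule applies.
Yilmaz and Adeyemi both have ranking points 5197 pts, so the next rule applies.
Among Yilmaz and Adeyemi, by date of most recent title (later first): Yilmaz (1998-01-25) before Adeyemi (1994-07-22).
Among Vasquez, Mendoza and Mbeki, by world ranking (lower first): Vasquez and Mendoza (69) before Mbeki (139).
Vasquez and Mendoza both have ranking points 4031 pts, so the next rule applies.
Among Vasquez and Mendoza, by date of most recent title (later first): Vasquez (2016-12-19) before Mendoza (2011-02-12).
Order: Nguyen, Nakamura, Yilmaz, Adeyemi, Vasquez, Mendoza, Mbeki.

Mbeki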